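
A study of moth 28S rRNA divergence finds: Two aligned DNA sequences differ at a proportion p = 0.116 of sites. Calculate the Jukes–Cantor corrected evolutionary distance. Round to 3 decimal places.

d = −(3/4) ln(1 − 4p/3) = −0.75 ln(1 − 0.154667) = −0.75 ln(0.845333)
  = −0.75 × (-0.168025) = 0.126019 substitutions/site.

0.126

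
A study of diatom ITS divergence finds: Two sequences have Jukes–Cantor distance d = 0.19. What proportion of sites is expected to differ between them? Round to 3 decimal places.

p = (3/4)(1 − e^(−4d/3)) = 0.75 × (1 − e^(-0.253333)) = 0.75 × (1 − 0.776209) = 0.167843.

0.168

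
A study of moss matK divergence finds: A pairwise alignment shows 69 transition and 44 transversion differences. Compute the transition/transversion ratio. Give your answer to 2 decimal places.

1.57

R = 69/44 = 1.568181… ≈ 1.57 (to 2 d.p.).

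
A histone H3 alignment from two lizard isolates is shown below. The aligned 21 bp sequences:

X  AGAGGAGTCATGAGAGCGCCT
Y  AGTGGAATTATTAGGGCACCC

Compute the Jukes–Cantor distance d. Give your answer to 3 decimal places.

The sequences differ at 7 of 21 sites (3, 7, 9, 12, 15, 18, 21), so p = 7/21 ≈ 0.333333.
d = −(3/4) ln(1 − 4p/3) = −0.75 ln(1 − 0.444444) = −0.75 ln(0.555556)
  = −0.75 × (-0.587786) = 0.440840 substitutions/site.

0.441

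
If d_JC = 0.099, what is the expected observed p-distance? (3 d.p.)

p = (3/4)(1 − e^(−4d/3)) = 0.75 × (1 − e^(-0.132)) = 0.75 × (1 − 0.876341) = 0.092744.

0.093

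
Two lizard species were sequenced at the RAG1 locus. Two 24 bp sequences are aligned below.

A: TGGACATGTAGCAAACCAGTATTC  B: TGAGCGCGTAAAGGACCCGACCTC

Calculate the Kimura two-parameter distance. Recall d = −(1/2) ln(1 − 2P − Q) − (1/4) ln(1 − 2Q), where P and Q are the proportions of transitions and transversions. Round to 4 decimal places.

Of 24 sites, 8 differences are transitions and 4 are transversions, so P = 8/24 ≈ 0.333333 and Q = 4/24 ≈ 0.166667.
Under the Kimura two-parameter model, d = −½ ln(1 − 2P − Q) − ¼ ln(1 − 2Q).
1 − 2P − Q = 0.166667, giving −½ ln(0.166667) = 0.895879.
1 − 2Q = 0.666666, giving −¼ ln(0.666666) = 0.101367.
d = 0.895879 + 0.101367 = 0.997246.

0.9972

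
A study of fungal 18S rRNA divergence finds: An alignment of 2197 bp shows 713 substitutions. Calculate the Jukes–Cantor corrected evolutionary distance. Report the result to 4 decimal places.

0.4252

p = 713/2197 ≈ 0.324533.
d = −(3/4) ln(1 − 4p/3) = −0.75 ln(1 − 0.432711) = −0.75 ln(0.567289)
  = −0.75 × (-0.566886) = 0.425165 substitutions/site.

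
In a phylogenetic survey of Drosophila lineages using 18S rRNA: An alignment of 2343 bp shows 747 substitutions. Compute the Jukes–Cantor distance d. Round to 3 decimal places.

0.415

p = 747/2343 ≈ 0.318822.
d = −(3/4) ln(1 − 4p/3) = −0.75 ln(1 − 0.425096) = −0.75 ln(0.574904)
  = −0.75 × (-0.553552) = 0.415164 substitutions/site.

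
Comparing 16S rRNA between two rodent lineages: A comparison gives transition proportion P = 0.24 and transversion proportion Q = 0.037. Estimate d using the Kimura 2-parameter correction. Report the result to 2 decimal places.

0.38

Under the Kimura two-parameter model, d = −½ ln(1 − 2P − Q) − ¼ ln(1 − 2Q).
1 − 2P − Q = 0.483, giving −½ ln(0.483) = 0.363869.
1 − 2Q = 0.926, giving −¼ ln(0.926) = 0.019220.
d = 0.363869 + 0.019220 = 0.383089.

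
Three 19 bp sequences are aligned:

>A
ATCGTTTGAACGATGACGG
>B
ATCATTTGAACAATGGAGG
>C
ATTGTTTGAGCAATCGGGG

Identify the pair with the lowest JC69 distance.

A–B: 4/19 differ, p = 0.211, d = 0.247.
A–C: 6/19 differ, p = 0.316, d = 0.410.
B–C: 5/19 differ, p = 0.263, d = 0.324.
The smallest distance is between A and B.

A and B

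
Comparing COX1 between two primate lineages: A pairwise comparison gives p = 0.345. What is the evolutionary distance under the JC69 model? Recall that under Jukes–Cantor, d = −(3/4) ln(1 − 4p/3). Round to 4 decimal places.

d = −(3/4) ln(1 − 4p/3) = −0.75 ln(1 − 0.46) = −0.75 ln(0.54)
  = −0.75 × (-0.616186) = 0.462140 substitutions/site.

0.4621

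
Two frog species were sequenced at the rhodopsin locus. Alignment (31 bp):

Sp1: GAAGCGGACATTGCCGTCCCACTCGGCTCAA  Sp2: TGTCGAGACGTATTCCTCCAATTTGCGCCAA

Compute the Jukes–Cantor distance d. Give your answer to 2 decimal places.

0.99

The sequences differ at 17 of 31 sites, so p = 17/31 ≈ 0.548387.
d = −(3/4) ln(1 − 4p/3) = −0.75 ln(1 − 0.731183) = −0.75 ln(0.268817)
  = −0.75 × (-1.313724) = 0.985293 substitutions/site.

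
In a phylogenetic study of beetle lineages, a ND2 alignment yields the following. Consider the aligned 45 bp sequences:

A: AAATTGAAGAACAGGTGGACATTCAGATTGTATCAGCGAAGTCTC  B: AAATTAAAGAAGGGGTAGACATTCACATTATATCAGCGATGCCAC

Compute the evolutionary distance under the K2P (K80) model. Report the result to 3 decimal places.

Of 45 sites, 5 differences are transitions and 4 are transversions, so P = 5/45 ≈ 0.111111 and Q = 4/45 ≈ 0.088889.
Under the Kimura two-parameter model, d = −½ ln(1 − 2P − Q) − ¼ ln(1 − 2Q).
1 − 2P − Q = 0.688889, giving −½ ln(0.688889) = 0.186338.
1 − 2Q = 0.822222, giving −¼ ln(0.822222) = 0.048936.
d = 0.186338 + 0.048936 = 0.235274.

0.235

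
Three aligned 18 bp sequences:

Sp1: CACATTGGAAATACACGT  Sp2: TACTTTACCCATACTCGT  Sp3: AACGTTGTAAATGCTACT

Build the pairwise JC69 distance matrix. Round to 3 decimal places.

Sp1–Sp2: 7/18 sites differ → p ≈ 0.388889, d = −0.75 ln(1 − 0.518519) = 0.548166 ≈ 0.548.
Sp1–Sp3: 7/18 sites differ → p ≈ 0.388889, d = −0.75 ln(1 − 0.518519) = 0.548166 ≈ 0.548.
Sp2–Sp3: 9/18 sites differ → p = 0.5, d = −0.75 ln(1 − 0.666667) = 0.823960 ≈ 0.824.

d(Sp1,Sp2) = 0.548, d(Sp1,Sp3) = 0.548, d(Sp2,Sp3) = 0.824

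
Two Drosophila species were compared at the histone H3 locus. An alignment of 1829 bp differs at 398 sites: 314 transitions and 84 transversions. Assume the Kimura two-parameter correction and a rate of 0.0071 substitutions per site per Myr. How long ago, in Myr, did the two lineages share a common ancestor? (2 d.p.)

19.06

P = 314/1829 ≈ 0.171679 and Q = 84/1829 ≈ 0.045927.
Under the Kimura two-parameter model, d = −½ ln(1 − 2P − Q) − ¼ ln(1 − 2Q).
1 − 2P − Q = 0.610715, giving −½ ln(0.610715) = 0.246562.
1 − 2Q = 0.908146, giving −¼ ln(0.908146) = 0.024088.
d = 0.246562 + 0.024088 = 0.270650.
Under a molecular clock d = 2μt, so t = d/(2μ) = 0.270650 / (2 × 0.0071) = 19.06 Myr.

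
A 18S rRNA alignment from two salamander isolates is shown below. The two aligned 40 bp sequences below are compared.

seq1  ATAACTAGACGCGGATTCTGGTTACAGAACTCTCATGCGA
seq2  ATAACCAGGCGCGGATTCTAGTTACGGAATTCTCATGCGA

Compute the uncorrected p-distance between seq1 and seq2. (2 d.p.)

The sequences differ at 5 of 40 positions (sites 6, 9, 20, 26, 30).
p = 5/40 = 0.125 ≈ 0.13 (to 2 d.p.).

0.13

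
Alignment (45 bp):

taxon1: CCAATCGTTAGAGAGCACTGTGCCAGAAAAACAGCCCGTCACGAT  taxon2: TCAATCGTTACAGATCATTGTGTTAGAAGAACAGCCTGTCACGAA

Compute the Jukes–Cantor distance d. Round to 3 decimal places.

0.233

The sequences differ at 9 of 45 sites (1, 11, 15, 18, 23, 24, 29, 37, 45), so p = 9/45 = 0.2.
d = −(3/4) ln(1 − 4p/3) = −0.75 ln(1 − 0.266667) = −0.75 ln(0.733333)
  = −0.75 × (-0.310155) = 0.232616 substitutions/site.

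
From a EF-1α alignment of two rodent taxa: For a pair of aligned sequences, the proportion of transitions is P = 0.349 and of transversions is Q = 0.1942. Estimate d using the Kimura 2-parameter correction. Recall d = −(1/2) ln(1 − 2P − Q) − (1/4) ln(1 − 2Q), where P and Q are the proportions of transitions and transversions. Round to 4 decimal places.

Under the Kimura two-parameter model, d = −½ ln(1 − 2P − Q) − ¼ ln(1 − 2Q).
1 − 2P − Q = 0.1078, giving −½ ln(0.1078) = 1.113739.
1 − 2Q = 0.6116, giving −¼ ln(0.6116) = 0.122919.
d = 1.113739 + 0.122919 = 1.236658.

1.2367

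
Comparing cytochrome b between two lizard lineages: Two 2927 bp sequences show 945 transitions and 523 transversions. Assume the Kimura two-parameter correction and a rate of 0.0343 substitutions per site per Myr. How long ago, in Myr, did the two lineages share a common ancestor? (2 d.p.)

P = 945/2927 ≈ 0.322856 and Q = 523/2927 ≈ 0.178681.
Under the Kimura two-parameter model, d = −½ ln(1 − 2P − Q) − ¼ ln(1 − 2Q).
1 − 2P − Q = 0.175607, giving −½ ln(0.175607) = 0.869753.
1 − 2Q = 0.642638, giving −¼ ln(0.642638) = 0.110543.
d = 0.869753 + 0.110543 = 0.980296.
Under a molecular clock d = 2μt, so t = d/(2μ) = 0.980296 / (2 × 0.0343) = 14.29 Myr.

14.29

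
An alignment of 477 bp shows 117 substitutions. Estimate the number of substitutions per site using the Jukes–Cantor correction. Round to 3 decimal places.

p = 117/477 ≈ 0.245283.
d = −(3/4) ln(1 − 4p/3) = −0.75 ln(1 − 0.327044) = −0.75 ln(0.672956)
  = −0.75 × (-0.396075) = 0.297056 substitutions/site.

0.297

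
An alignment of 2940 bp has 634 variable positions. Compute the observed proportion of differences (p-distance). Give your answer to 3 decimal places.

p = 634/2940 = 0.215646… ≈ 0.216 (to 3 d.p.).

0.216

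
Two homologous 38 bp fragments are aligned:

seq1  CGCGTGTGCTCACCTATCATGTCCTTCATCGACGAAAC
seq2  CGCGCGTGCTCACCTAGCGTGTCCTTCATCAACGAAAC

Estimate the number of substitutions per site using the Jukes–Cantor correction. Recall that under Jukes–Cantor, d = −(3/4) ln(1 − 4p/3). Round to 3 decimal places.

0.113

The sequences differ at 4 of 38 sites (5, 17, 19, 31), so p = 4/38 ≈ 0.105263.
d = −(3/4) ln(1 − 4p/3) = −0.75 ln(1 − 0.140351) = −0.75 ln(0.859649)
  = −0.75 × (-0.151231) = 0.113423 substitutions/site.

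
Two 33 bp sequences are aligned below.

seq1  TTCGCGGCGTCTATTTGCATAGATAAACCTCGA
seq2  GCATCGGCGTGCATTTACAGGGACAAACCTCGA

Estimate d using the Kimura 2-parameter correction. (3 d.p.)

0.393

Of 33 sites, 5 differences are transitions and 5 are transversions, so P = 5/33 ≈ 0.151515 and Q = 5/33 ≈ 0.151515.
Under the Kimura two-parameter model, d = −½ ln(1 − 2P − Q) − ¼ ln(1 − 2Q).
1 − 2P − Q = 0.545455, giving −½ ln(0.545455) = 0.303067.
1 − 2Q = 0.69697, giving −¼ ln(0.69697) = 0.090253.
d = 0.303067 + 0.090253 = 0.393320.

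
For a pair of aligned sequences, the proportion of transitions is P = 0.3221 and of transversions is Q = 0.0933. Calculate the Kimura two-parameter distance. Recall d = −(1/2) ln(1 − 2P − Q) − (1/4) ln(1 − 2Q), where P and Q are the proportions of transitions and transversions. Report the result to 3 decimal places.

0.720

Under the Kimura two-parameter model, d = −½ ln(1 − 2P − Q) − ¼ ln(1 − 2Q).
1 − 2P − Q = 0.2625, giving −½ ln(0.2625) = 0.668752.
1 − 2Q = 0.8134, giving −¼ ln(0.8134) = 0.051633.
d = 0.668752 + 0.051633 = 0.720385.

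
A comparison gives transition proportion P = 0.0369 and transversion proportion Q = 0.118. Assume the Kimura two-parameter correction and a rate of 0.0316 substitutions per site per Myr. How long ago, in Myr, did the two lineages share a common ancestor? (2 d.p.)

Under the Kimura two-parameter model, d = −½ ln(1 − 2P − Q) − ¼ ln(1 − 2Q).
1 − 2P − Q = 0.8082, giving −½ ln(0.8082) = 0.106473.
1 − 2Q = 0.764, giving −¼ ln(0.764) = 0.067297.
d = 0.106473 + 0.067297 = 0.173770.
Under a molecular clock d = 2μt, so t = d/(2μ) = 0.173770 / (2 × 0.0316) = 2.75 Myr.

2.75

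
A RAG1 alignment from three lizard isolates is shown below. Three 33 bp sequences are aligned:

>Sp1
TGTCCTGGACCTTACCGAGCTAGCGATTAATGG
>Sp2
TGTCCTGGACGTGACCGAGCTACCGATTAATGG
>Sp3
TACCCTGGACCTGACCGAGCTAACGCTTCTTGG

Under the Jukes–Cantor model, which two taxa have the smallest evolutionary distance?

Sp1–Sp2: 3/33 differ, p = 0.091, d = 0.097.
Sp1–Sp3: 7/33 differ, p = 0.212, d = 0.249.
Sp2–Sp3: 7/33 differ, p = 0.212, d = 0.249.
The smallest distance is between Sp1 and Sp2.

Sp1 and Sp2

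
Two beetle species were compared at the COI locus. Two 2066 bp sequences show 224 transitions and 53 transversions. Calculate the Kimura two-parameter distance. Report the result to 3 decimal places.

0.152

P = 224/2066 ≈ 0.108422 and Q = 53/2066 ≈ 0.025653.
Under the Kimura two-parameter model, d = −½ ln(1 − 2P − Q) − ¼ ln(1 − 2Q).
1 − 2P − Q = 0.757503, giving −½ ln(0.757503) = 0.138864.
1 − 2Q = 0.948694, giving −¼ ln(0.948694) = 0.013167.
d = 0.138864 + 0.013167 = 0.152031.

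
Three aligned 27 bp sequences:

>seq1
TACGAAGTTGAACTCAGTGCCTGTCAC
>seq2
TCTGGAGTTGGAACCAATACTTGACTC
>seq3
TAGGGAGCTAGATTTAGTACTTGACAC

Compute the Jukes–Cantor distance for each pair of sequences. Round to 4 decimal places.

d(seq1,seq2) = 0.5876, d(seq1,seq3) = 0.5107, d(seq2,seq3) = 0.4408

seq1–seq2: 11/27 sites differ → p ≈ 0.407407, d = −0.75 ln(1 − 0.543209) = 0.587647 ≈ 0.5876.
seq1–seq3: 10/27 sites differ → p ≈ 0.37037, d = −0.75 ln(1 − 0.493827) = 0.510658 ≈ 0.5107.
seq2–seq3: 9/27 sites differ → p ≈ 0.333333, d = −0.75 ln(1 − 0.444444) = 0.440839 ≈ 0.4408.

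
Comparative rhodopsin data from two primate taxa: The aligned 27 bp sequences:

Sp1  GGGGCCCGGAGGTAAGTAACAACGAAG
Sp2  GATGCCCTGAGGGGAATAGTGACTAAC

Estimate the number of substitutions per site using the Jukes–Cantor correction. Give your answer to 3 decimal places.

0.588

The sequences differ at 11 of 27 sites, so p = 11/27 ≈ 0.407407.
d = −(3/4) ln(1 − 4p/3) = −0.75 ln(1 − 0.543209) = −0.75 ln(0.456791)
  = −0.75 × (-0.783529) = 0.587647 substitutions/site.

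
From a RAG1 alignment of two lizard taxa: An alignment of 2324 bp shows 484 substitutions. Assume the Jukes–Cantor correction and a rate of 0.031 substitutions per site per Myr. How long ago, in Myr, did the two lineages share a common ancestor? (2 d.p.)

3.93

p = 484/2324 ≈ 0.208262.
d = −(3/4) ln(1 − 4p/3) = −0.75 ln(1 − 0.277683) = −0.75 ln(0.722317)
  = −0.75 × (-0.325291) = 0.243968 substitutions/site.
Under a molecular clock d = 2μt, so t = d/(2μ) = 0.243968 / (2 × 0.031) = 3.93 Myr.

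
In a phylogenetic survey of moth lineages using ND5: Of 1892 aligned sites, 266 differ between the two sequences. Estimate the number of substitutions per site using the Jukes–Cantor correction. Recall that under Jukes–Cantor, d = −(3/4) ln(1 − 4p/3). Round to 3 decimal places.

p = 266/1892 ≈ 0.140592.
d = −(3/4) ln(1 − 4p/3) = −0.75 ln(1 − 0.187456) = −0.75 ln(0.812544)
  = −0.75 × (-0.207585) = 0.155689 substitutions/site.

0.156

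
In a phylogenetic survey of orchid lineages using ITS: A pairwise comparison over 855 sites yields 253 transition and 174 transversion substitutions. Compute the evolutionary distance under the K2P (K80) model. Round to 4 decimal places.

0.9238

P = 253/855 ≈ 0.295906 and Q = 174/855 ≈ 0.203509.
Under the Kimura two-parameter model, d = −½ ln(1 − 2P − Q) − ¼ ln(1 − 2Q).
1 − 2P − Q = 0.204679, giving −½ ln(0.204679) = 0.793156.
1 − 2Q = 0.592982, giving −¼ ln(0.592982) = 0.130648.
d = 0.793156 + 0.130648 = 0.923804.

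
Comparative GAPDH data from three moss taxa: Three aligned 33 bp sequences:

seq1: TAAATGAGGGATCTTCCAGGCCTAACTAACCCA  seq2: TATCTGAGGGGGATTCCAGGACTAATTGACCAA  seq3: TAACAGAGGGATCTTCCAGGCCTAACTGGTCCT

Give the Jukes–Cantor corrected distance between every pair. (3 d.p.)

d(seq1,seq2) = 0.339, d(seq1,seq3) = 0.208, d(seq2,seq3) = 0.441

seq1–seq2: 9/33 sites differ → p ≈ 0.272727, d = −0.75 ln(1 − 0.363636) = 0.338988 ≈ 0.339.
seq1–seq3: 6/33 sites differ → p ≈ 0.181818, d = −0.75 ln(1 − 0.242424) = 0.208224 ≈ 0.208.
seq2–seq3: 11/33 sites differ → p ≈ 0.333333, d = −0.75 ln(1 − 0.444444) = 0.440839 ≈ 0.441.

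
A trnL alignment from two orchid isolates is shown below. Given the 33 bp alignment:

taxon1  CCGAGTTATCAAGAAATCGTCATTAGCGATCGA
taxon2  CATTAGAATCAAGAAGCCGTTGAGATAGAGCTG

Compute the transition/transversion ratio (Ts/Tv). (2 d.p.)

0.55

Transitions are A↔G and C↔T; transversions are all other mismatches.
Transitions: 6. Transversions: 11.
R = 6/11 = 0.545454… ≈ 0.55 (to 2 d.p.).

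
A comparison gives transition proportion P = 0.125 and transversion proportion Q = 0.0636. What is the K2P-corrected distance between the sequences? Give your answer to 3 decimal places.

Under the Kimura two-parameter model, d = −½ ln(1 − 2P − Q) − ¼ ln(1 − 2Q).
1 − 2P − Q = 0.6864, giving −½ ln(0.6864) = 0.188147.
1 − 2Q = 0.8728, giving −¼ ln(0.8728) = 0.034012.
d = 0.188147 + 0.034012 = 0.222159.

0.222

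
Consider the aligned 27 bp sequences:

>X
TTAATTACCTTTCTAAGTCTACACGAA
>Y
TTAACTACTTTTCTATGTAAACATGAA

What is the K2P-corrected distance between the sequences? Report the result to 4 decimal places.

Of 27 sites, 3 differences are transitions and 3 are transversions, so P = 3/27 ≈ 0.111111 and Q = 3/27 ≈ 0.111111.
Under the Kimura two-parameter model, d = −½ ln(1 − 2P − Q) − ¼ ln(1 − 2Q).
1 − 2P − Q = 0.666667, giving −½ ln(0.666667) = 0.202732.
1 − 2Q = 0.777778, giving −¼ ln(0.777778) = 0.062829.
d = 0.202732 + 0.062829 = 0.265561.

0.2656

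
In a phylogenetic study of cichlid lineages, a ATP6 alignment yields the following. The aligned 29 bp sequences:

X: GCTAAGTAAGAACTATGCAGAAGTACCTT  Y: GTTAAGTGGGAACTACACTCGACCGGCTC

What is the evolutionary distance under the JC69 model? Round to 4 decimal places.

The sequences differ at 13 of 29 sites, so p = 13/29 ≈ 0.448276.
d = −(3/4) ln(1 − 4p/3) = −0.75 ln(1 − 0.597701) = −0.75 ln(0.402299)
  = −0.75 × (-0.910560) = 0.682920 substitutions/site.

0.6829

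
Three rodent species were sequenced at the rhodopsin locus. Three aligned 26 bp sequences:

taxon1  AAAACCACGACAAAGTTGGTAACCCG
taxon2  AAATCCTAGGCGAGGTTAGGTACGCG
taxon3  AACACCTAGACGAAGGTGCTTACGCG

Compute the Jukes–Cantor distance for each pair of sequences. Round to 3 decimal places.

d(taxon1,taxon2) = 0.539, d(taxon1,taxon3) = 0.396, d(taxon2,taxon3) = 0.396

taxon1–taxon2: 10/26 sites differ → p ≈ 0.384615, d = −0.75 ln(1 − 0.51282) = 0.539341 ≈ 0.539.
taxon1–taxon3: 8/26 sites differ → p ≈ 0.307692, d = −0.75 ln(1 − 0.410256) = 0.396050 ≈ 0.396.
taxon2–taxon3: 8/26 sites differ → p ≈ 0.307692, d = −0.75 ln(1 − 0.410256) = 0.396050 ≈ 0.396.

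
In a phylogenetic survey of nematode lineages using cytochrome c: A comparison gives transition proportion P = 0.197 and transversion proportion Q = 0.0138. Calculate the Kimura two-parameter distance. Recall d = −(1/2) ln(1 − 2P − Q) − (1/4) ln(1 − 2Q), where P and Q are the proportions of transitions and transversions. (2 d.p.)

0.27

Under the Kimura two-parameter model, d = −½ ln(1 − 2P − Q) − ¼ ln(1 − 2Q).
1 − 2P − Q = 0.5922, giving −½ ln(0.5922) = 0.261955.
1 − 2Q = 0.9724, giving −¼ ln(0.9724) = 0.006997.
d = 0.261955 + 0.006997 = 0.268952.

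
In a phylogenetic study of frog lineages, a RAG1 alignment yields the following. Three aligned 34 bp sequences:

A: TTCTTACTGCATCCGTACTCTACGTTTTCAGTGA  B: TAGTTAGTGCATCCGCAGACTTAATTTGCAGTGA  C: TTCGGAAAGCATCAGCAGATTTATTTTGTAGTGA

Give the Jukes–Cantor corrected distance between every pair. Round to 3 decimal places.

d(A,B) = 0.373, d(A,C) = 0.597, d(B,C) = 0.373

A–B: 10/34 sites differ → p ≈ 0.294118, d = −0.75 ln(1 − 0.392157) = 0.373379 ≈ 0.373.
A–C: 14/34 sites differ → p ≈ 0.411765, d = −0.75 ln(1 − 0.54902) = 0.597249 ≈ 0.597.
B–C: 10/34 sites differ → p ≈ 0.294118, d = −0.75 ln(1 − 0.392157) = 0.373379 ≈ 0.373.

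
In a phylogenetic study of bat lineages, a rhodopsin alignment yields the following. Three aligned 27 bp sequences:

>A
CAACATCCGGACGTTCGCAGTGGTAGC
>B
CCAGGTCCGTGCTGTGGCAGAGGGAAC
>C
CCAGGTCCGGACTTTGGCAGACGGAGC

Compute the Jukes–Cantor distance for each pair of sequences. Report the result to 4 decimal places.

A–B: 11/27 sites differ → p ≈ 0.407407, d = −0.75 ln(1 − 0.543209) = 0.587647 ≈ 0.5876.
A–C: 8/27 sites differ → p ≈ 0.296296, d = −0.75 ln(1 − 0.395061) = 0.376971 ≈ 0.3770.
B–C: 5/27 sites differ → p ≈ 0.185185, d = −0.75 ln(1 − 0.246913) = 0.212681 ≈ 0.2127.

d(A,B) = 0.5876, d(A,C) = 0.3770, d(B,C) = 0.2127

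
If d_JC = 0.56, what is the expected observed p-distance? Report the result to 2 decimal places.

p = (3/4)(1 − e^(−4d/3)) = 0.75 × (1 − e^(-0.746667)) = 0.75 × (1 − 0.473944) = 0.394542.

0.39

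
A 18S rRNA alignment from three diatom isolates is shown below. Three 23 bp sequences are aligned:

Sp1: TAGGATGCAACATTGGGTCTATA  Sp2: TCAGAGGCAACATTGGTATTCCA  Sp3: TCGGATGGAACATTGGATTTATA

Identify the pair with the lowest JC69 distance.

Sp1–Sp2: 8/23 differ, p = 0.348, d = 0.467.
Sp1–Sp3: 4/23 differ, p = 0.174, d = 0.198.
Sp2–Sp3: 7/23 differ, p = 0.304, d = 0.390.
The smallest distance is between Sp1 and Sp3.

Sp1 and Sp3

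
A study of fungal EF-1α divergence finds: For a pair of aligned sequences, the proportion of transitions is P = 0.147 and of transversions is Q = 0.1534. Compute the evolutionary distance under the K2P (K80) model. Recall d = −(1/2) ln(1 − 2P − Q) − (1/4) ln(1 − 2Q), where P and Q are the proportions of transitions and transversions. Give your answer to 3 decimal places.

Under the Kimura two-parameter model, d = −½ ln(1 − 2P − Q) − ¼ ln(1 − 2Q).
1 − 2P − Q = 0.5526, giving −½ ln(0.5526) = 0.296560.
1 − 2Q = 0.6932, giving −¼ ln(0.6932) = 0.091609.
d = 0.296560 + 0.091609 = 0.388169.

0.388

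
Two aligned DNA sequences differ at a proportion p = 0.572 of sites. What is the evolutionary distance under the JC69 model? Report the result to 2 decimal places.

1.08

d = −(3/4) ln(1 − 4p/3) = −0.75 ln(1 − 0.762667) = −0.75 ln(0.237333)
  = −0.75 × (-1.438291) = 1.078718 substitutions/site.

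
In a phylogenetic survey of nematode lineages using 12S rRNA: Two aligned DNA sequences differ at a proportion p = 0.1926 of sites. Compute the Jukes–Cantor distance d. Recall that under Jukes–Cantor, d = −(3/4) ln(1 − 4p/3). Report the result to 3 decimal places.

0.223

d = −(3/4) ln(1 − 4p/3) = −0.75 ln(1 − 0.2568) = −0.75 ln(0.7432)
  = −0.75 × (-0.296790) = 0.222593 substitutions/site.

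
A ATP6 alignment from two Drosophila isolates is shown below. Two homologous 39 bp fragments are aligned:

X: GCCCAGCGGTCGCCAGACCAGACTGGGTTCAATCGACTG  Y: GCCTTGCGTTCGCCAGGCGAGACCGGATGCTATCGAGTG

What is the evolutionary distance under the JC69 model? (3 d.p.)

0.314

The sequences differ at 10 of 39 sites (4, 5, 9, 17, 19, 24, 27, 29, 31, 37), so p = 10/39 ≈ 0.25641.
d = −(3/4) ln(1 − 4p/3) = −0.75 ln(1 − 0.34188) = −0.75 ln(0.65812)
  = −0.75 × (-0.418368) = 0.313776 substitutions/site.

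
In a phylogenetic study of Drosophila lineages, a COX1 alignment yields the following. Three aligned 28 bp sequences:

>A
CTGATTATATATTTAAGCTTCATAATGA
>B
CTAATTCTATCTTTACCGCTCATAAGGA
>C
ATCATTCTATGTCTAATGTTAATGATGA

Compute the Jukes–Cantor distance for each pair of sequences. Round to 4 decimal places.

d(A,B) = 0.3597, d(A,C) = 0.4197, d(B,C) = 0.4850

A–B: 8/28 sites differ → p ≈ 0.285714, d = −0.75 ln(1 − 0.380952) = 0.359679 ≈ 0.3597.
A–C: 9/28 sites differ → p ≈ 0.321429, d = −0.75 ln(1 − 0.428572) = 0.419713 ≈ 0.4197.
B–C: 10/28 sites differ → p ≈ 0.357143, d = −0.75 ln(1 − 0.476191) = 0.484971 ≈ 0.4850.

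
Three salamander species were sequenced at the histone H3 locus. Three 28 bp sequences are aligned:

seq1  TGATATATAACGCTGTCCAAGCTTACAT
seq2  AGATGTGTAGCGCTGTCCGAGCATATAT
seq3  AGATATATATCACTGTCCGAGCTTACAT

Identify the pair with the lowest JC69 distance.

seq1–seq2: 7/28 differ, p = 0.250, d = 0.304.
seq1–seq3: 4/28 differ, p = 0.143, d = 0.158.
seq2–seq3: 6/28 differ, p = 0.214, d = 0.252.
The smallest distance is between seq1 and seq3.

seq1 and seq3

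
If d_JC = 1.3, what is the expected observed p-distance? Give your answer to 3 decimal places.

0.617

p = (3/4)(1 − e^(−4d/3)) = 0.75 × (1 − e^(-1.733333)) = 0.75 × (1 − 0.176695) = 0.617479.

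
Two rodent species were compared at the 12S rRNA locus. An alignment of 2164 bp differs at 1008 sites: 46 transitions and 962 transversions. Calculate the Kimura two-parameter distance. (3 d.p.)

0.884

P = 46/2164 ≈ 0.021257 and Q = 962/2164 ≈ 0.444547.
Under the Kimura two-parameter model, d = −½ ln(1 − 2P − Q) − ¼ ln(1 − 2Q).
1 − 2P − Q = 0.512939, giving −½ ln(0.512939) = 0.333799.
1 − 2Q = 0.110906, giving −¼ ln(0.110906) = 0.549768.
d = 0.333799 + 0.549768 = 0.883567.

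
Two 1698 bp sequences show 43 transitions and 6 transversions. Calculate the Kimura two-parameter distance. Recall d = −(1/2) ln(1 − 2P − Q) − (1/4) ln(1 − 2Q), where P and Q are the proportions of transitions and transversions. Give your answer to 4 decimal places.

0.0296

P = 43/1698 ≈ 0.025324 and Q = 6/1698 ≈ 0.003534.
Under the Kimura two-parameter model, d = −½ ln(1 − 2P − Q) − ¼ ln(1 − 2Q).
1 − 2P − Q = 0.945818, giving −½ ln(0.945818) = 0.027853.
1 − 2Q = 0.992932, giving −¼ ln(0.992932) = 0.001773.
d = 0.027853 + 0.001773 = 0.029626.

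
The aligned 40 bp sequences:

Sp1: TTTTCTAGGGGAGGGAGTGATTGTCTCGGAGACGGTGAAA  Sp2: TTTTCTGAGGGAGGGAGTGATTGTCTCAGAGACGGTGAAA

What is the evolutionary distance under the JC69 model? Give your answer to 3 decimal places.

The sequences differ at 3 of 40 sites (7, 8, 28), so p = 3/40 = 0.075.
d = −(3/4) ln(1 − 4p/3) = −0.75 ln(1 − 0.1) = −0.75 ln(0.9)
  = −0.75 × (-0.105361) = 0.079021 substitutions/site.

0.079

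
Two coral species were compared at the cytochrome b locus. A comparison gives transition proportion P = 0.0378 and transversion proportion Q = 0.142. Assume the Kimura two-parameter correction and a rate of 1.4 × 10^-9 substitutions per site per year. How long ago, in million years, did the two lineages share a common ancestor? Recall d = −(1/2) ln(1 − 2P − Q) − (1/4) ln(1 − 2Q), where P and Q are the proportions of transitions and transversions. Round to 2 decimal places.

Under the Kimura two-parameter model, d = −½ ln(1 − 2P − Q) − ¼ ln(1 − 2Q).
1 − 2P − Q = 0.7824, giving −½ ln(0.7824) = 0.122695.
1 − 2Q = 0.716, giving −¼ ln(0.716) = 0.083519.
d = 0.122695 + 0.083519 = 0.206214.
Under a molecular clock d = 2μt, so t = d/(2μ) = 0.206214 / (2 × 1.4 × 10^-9) = 73.65 million years.

73.65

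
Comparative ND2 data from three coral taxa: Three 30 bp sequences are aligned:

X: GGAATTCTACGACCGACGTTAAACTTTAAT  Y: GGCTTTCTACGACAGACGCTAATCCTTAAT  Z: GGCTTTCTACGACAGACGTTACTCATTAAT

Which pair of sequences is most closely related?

X–Y: 6/30 differ, p = 0.200, d = 0.233.
X–Z: 6/30 differ, p = 0.200, d = 0.233.
Y–Z: 3/30 differ, p = 0.100, d = 0.107.
The smallest distance is between Y and Z.

Y and Z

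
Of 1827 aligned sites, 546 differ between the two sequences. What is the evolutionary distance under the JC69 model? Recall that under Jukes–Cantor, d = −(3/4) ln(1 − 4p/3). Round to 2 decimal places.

p = 546/1827 ≈ 0.298851.
d = −(3/4) ln(1 − 4p/3) = −0.75 ln(1 − 0.398468) = −0.75 ln(0.601532)
  = −0.75 × (-0.508276) = 0.381207 substitutions/site.

0.38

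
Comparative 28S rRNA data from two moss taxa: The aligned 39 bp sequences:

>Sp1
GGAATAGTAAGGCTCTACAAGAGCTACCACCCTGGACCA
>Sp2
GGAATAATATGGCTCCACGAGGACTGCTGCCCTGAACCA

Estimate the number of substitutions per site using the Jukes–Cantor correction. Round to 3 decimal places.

0.314

The sequences differ at 10 of 39 sites (7, 10, 16, 19, 22, 23, 26, 28, 29, 35), so p = 10/39 ≈ 0.25641.
d = −(3/4) ln(1 − 4p/3) = −0.75 ln(1 − 0.34188) = −0.75 ln(0.65812)
  = −0.75 × (-0.418368) = 0.313776 substitutions/site.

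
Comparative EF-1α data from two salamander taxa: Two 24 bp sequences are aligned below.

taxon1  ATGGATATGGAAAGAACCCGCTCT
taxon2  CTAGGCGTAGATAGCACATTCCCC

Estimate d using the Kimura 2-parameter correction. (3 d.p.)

1.174

Of 24 sites, 8 differences are transitions and 5 are transversions, so P = 8/24 ≈ 0.333333 and Q = 5/24 ≈ 0.208333.
Under the Kimura two-parameter model, d = −½ ln(1 − 2P − Q) − ¼ ln(1 − 2Q).
1 − 2P − Q = 0.125001, giving −½ ln(0.125001) = 1.039717.
1 − 2Q = 0.583334, giving −¼ ln(0.583334) = 0.134749.
d = 1.039717 + 0.134749 = 1.174466.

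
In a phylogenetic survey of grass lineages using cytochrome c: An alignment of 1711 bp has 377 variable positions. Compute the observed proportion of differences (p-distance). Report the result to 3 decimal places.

p = 377/1711 = 0.220338… ≈ 0.220 (to 3 d.p.).

0.220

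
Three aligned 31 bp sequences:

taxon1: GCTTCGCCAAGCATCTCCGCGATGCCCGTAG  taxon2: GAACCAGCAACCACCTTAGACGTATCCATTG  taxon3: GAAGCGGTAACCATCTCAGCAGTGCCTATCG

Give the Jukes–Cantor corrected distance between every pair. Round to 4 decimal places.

d(taxon1,taxon2) = 0.8740, d(taxon1,taxon3) = 0.5445, d(taxon2,taxon3) = 0.4806

taxon1–taxon2: 16/31 sites differ → p ≈ 0.516129, d = −0.75 ln(1 − 0.688172) = 0.873978 ≈ 0.8740.
taxon1–taxon3: 12/31 sites differ → p ≈ 0.387097, d = −0.75 ln(1 − 0.516129) = 0.544453 ≈ 0.5445.
taxon2–taxon3: 11/31 sites differ → p ≈ 0.354839, d = −0.75 ln(1 − 0.473119) = 0.480585 ≈ 0.4806.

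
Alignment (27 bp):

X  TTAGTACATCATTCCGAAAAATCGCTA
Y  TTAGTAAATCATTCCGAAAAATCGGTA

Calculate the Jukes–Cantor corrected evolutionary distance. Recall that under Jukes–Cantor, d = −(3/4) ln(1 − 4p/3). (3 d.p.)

The sequences differ at 2 of 27 sites (7, 25), so p = 2/27 ≈ 0.074074.
d = −(3/4) ln(1 − 4p/3) = −0.75 ln(1 − 0.098765) = −0.75 ln(0.901235)
  = −0.75 × (-0.103989) = 0.077992 substitutions/site.

0.078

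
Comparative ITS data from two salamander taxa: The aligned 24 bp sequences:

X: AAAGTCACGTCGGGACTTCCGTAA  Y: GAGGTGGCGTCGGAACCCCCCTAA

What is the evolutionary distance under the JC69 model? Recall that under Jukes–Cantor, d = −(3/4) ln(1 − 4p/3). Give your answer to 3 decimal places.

The sequences differ at 8 of 24 sites (1, 3, 6, 7, 14, 17, 18, 21), so p = 8/24 ≈ 0.333333.
d = −(3/4) ln(1 − 4p/3) = −0.75 ln(1 − 0.444444) = −0.75 ln(0.555556)
  = −0.75 × (-0.587786) = 0.440840 substitutions/site.

0.441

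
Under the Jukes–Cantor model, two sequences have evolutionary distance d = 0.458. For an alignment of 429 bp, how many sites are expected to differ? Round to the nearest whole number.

147

Invert JC69: p = (3/4)(1 − e^(−4d/3)) = 0.75 × (1 − e^(-0.610667)) = 0.75 × (1 − 0.542989) = 0.342758.
Expected differing sites = pL ≈ 0.342758 × 429 = 147.043182 ≈ 147.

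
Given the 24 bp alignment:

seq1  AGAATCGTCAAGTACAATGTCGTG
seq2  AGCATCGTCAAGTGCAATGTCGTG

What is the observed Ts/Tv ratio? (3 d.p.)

Transitions are A↔G and C↔T; transversions are all other mismatches.
Transitions: 1. Transversions: 1.
R = 1/1 = 1.000.

1.000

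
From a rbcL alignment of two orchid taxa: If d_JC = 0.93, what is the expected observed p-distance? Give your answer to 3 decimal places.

0.533

p = (3/4)(1 − e^(−4d/3)) = 0.75 × (1 − e^(-1.24)) = 0.75 × (1 − 0.289384) = 0.532962.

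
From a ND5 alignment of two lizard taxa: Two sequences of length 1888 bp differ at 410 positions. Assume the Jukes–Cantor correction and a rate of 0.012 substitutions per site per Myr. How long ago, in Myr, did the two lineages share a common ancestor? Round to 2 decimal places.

p = 410/1888 ≈ 0.217161.
d = −(3/4) ln(1 − 4p/3) = −0.75 ln(1 − 0.289548) = −0.75 ln(0.710452)
  = −0.75 × (-0.341854) = 0.256391 substitutions/site.
Under a molecular clock d = 2μt, so t = d/(2μ) = 0.256391 / (2 × 0.012) = 10.68 Myr.

10.68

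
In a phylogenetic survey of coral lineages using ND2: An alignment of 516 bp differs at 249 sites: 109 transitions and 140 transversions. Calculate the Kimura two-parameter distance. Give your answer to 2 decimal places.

0.79

P = 109/516 ≈ 0.21124 and Q = 140/516 ≈ 0.271318.
Under the Kimura two-parameter model, d = −½ ln(1 − 2P − Q) − ¼ ln(1 − 2Q).
1 − 2P − Q = 0.306202, giving −½ ln(0.306202) = 0.591755.
1 − 2Q = 0.457364, giving −¼ ln(0.457364) = 0.195569.
d = 0.591755 + 0.195569 = 0.787324.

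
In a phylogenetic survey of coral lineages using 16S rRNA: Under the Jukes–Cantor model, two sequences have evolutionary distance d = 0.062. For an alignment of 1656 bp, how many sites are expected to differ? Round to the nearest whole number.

Invert JC69: p = (3/4)(1 − e^(−4d/3)) = 0.75 × (1 − e^(-0.082667)) = 0.75 × (1 − 0.920658) = 0.059507.
Expected differing sites = pL ≈ 0.059507 × 1656 = 98.543592 ≈ 99.

99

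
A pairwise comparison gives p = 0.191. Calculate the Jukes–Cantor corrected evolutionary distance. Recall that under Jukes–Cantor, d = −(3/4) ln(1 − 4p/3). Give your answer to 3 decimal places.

d = −(3/4) ln(1 − 4p/3) = −0.75 ln(1 − 0.254667) = −0.75 ln(0.745333)
  = −0.75 × (-0.293924) = 0.220443 substitutions/site.

0.220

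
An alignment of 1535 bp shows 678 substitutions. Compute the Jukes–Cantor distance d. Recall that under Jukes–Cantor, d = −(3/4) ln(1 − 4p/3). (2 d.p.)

0.67

p = 678/1535 ≈ 0.441694.
d = −(3/4) ln(1 − 4p/3) = −0.75 ln(1 − 0.588925) = −0.75 ln(0.411075)
  = −0.75 × (-0.888980) = 0.666735 substitutions/site.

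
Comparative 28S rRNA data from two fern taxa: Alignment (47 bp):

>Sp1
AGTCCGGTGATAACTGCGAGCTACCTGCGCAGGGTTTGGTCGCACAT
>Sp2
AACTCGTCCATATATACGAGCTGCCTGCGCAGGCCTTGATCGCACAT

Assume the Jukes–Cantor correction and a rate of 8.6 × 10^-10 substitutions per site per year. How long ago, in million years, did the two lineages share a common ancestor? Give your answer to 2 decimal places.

200.64

The sequences differ at 13 of 47 sites, so p = 13/47 ≈ 0.276596.
d = −(3/4) ln(1 − 4p/3) = −0.75 ln(1 − 0.368795) = −0.75 ln(0.631205)
  = −0.75 × (-0.460125) = 0.345094 substitutions/site.
Under a molecular clock d = 2μt, so t = d/(2μ) = 0.345094 / (2 × 8.6 × 10^-10) = 200.64 million years.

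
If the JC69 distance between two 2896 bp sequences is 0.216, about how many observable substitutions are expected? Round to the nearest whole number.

Invert JC69: p = (3/4)(1 − e^(−4d/3)) = 0.75 × (1 − e^(-0.288)) = 0.75 × (1 − 0.749762) = 0.187679.
Expected differing sites = pL ≈ 0.187679 × 2896 = 543.518384 ≈ 544.

544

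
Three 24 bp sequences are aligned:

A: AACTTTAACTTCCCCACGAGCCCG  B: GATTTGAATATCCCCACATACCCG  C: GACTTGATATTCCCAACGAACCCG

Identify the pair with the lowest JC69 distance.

A–B: 8/24 differ, p = 0.333, d = 0.441.
A–C: 6/24 differ, p = 0.250, d = 0.304.
B–C: 7/24 differ, p = 0.292, d = 0.369.
The smallest distance is between A and C.

A and C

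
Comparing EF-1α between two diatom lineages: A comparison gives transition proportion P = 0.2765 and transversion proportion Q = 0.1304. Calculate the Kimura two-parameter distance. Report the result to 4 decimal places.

0.6506

Under the Kimura two-parameter model, d = −½ ln(1 − 2P − Q) − ¼ ln(1 − 2Q).
1 − 2P − Q = 0.3166, giving −½ ln(0.3166) = 0.575058.
1 − 2Q = 0.7392, giving −¼ ln(0.7392) = 0.075547.
d = 0.575058 + 0.075547 = 0.650605.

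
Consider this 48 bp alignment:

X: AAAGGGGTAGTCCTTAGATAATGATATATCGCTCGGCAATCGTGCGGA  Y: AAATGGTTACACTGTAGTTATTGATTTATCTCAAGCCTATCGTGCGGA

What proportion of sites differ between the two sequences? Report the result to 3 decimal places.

0.292

The sequences differ at 14 of 48 positions.
p = 14/48 = 0.291666… ≈ 0.292 (to 3 d.p.).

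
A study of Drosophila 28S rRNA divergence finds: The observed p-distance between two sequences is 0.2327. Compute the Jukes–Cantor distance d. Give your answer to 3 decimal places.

0.279

d = −(3/4) ln(1 − 4p/3) = −0.75 ln(1 − 0.310267) = −0.75 ln(0.689733)
  = −0.75 × (-0.371451) = 0.278588 substitutions/site.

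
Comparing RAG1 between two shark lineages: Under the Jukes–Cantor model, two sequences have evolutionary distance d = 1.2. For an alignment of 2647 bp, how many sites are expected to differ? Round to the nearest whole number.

Invert JC69: p = (3/4)(1 − e^(−4d/3)) = 0.75 × (1 − e^(-1.6)) = 0.75 × (1 − 0.201897) = 0.598577.
Expected differing sites = pL ≈ 0.598577 × 2647 = 1584.433319 ≈ 1584.

1584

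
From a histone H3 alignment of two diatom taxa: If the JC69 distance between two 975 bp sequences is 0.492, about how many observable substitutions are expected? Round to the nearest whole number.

Invert JC69: p = (3/4)(1 − e^(−4d/3)) = 0.75 × (1 − e^(-0.656)) = 0.75 × (1 − 0.518923) = 0.360808.
Expected differing sites = pL ≈ 0.360808 × 975 = 351.7878 ≈ 352.

352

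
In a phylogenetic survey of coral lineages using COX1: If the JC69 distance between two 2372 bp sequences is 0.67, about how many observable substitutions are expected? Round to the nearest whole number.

1051

Invert JC69: p = (3/4)(1 − e^(−4d/3)) = 0.75 × (1 − e^(-0.893333)) = 0.75 × (1 − 0.409289) = 0.443033.
Expected differing sites = pL ≈ 0.443033 × 2372 = 1050.874276 ≈ 1051.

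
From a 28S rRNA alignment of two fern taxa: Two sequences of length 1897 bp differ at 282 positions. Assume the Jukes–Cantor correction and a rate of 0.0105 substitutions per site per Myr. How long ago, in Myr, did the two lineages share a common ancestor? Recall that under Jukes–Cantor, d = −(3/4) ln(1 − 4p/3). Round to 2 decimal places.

7.89

p = 282/1897 ≈ 0.148656.
d = −(3/4) ln(1 − 4p/3) = −0.75 ln(1 − 0.198208) = −0.75 ln(0.801792)
  = −0.75 × (-0.220906) = 0.165680 substitutions/site.
Under a molecular clock d = 2μt, so t = d/(2μ) = 0.165680 / (2 × 0.0105) = 7.89 Myr.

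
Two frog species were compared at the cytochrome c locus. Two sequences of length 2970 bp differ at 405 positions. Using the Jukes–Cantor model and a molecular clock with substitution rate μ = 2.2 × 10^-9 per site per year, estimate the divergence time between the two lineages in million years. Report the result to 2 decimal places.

34.21

p = 405/2970 ≈ 0.136364.
d = −(3/4) ln(1 − 4p/3) = −0.75 ln(1 − 0.181819) = −0.75 ln(0.818181)
  = −0.75 × (-0.200672) = 0.150504 substitutions/site.
Under a molecular clock d = 2μt, so t = d/(2μ) = 0.150504 / (2 × 2.2 × 10^-9) = 34.21 million years.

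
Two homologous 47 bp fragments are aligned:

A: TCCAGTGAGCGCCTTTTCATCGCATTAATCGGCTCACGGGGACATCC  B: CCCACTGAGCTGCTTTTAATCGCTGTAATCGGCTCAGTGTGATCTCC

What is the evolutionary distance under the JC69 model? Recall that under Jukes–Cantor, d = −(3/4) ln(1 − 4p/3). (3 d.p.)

The sequences differ at 12 of 47 sites, so p = 12/47 ≈ 0.255319.
d = −(3/4) ln(1 − 4p/3) = −0.75 ln(1 − 0.340425) = −0.75 ln(0.659575)
  = −0.75 × (-0.416160) = 0.312120 substitutions/site.

0.312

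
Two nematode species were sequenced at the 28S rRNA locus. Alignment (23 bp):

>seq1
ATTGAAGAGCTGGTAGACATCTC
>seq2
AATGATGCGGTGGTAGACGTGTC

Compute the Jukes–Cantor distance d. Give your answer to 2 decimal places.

The sequences differ at 6 of 23 sites (2, 6, 8, 10, 19, 21), so p = 6/23 ≈ 0.26087.
d = −(3/4) ln(1 − 4p/3) = −0.75 ln(1 − 0.347827) = −0.75 ln(0.652173)
  = −0.75 × (-0.427445) = 0.320584 substitutions/site.

0.32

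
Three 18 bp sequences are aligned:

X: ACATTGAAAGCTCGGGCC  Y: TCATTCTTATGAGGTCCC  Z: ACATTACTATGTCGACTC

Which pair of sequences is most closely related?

Y and Z

X–Y: 10/18 differ, p = 0.556, d = 1.012.
X–Z: 8/18 differ, p = 0.444, d = 0.673.
Y–Z: 7/18 differ, p = 0.389, d = 0.548.
The smallest distance is between Y and Z.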